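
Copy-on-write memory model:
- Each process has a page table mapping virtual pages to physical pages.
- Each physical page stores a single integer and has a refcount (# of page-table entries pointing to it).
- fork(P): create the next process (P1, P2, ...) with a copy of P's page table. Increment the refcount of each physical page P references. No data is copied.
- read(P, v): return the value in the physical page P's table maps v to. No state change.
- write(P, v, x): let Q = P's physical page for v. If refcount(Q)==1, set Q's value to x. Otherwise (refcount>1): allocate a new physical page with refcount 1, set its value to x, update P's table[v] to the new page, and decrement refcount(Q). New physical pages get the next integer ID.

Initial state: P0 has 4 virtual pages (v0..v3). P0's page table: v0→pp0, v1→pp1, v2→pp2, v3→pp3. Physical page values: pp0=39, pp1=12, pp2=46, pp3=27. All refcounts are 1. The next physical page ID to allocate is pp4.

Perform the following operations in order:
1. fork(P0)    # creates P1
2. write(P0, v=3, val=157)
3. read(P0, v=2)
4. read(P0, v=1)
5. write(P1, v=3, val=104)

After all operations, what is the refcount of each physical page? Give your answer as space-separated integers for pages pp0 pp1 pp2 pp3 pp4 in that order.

Op 1: fork(P0) -> P1. 4 ppages; refcounts: pp0:2 pp1:2 pp2:2 pp3:2
Op 2: write(P0, v3, 157). refcount(pp3)=2>1 -> COPY to pp4. 5 ppages; refcounts: pp0:2 pp1:2 pp2:2 pp3:1 pp4:1
Op 3: read(P0, v2) -> 46. No state change.
Op 4: read(P0, v1) -> 12. No state change.
Op 5: write(P1, v3, 104). refcount(pp3)=1 -> write in place. 5 ppages; refcounts: pp0:2 pp1:2 pp2:2 pp3:1 pp4:1

Answer: 2 2 2 1 1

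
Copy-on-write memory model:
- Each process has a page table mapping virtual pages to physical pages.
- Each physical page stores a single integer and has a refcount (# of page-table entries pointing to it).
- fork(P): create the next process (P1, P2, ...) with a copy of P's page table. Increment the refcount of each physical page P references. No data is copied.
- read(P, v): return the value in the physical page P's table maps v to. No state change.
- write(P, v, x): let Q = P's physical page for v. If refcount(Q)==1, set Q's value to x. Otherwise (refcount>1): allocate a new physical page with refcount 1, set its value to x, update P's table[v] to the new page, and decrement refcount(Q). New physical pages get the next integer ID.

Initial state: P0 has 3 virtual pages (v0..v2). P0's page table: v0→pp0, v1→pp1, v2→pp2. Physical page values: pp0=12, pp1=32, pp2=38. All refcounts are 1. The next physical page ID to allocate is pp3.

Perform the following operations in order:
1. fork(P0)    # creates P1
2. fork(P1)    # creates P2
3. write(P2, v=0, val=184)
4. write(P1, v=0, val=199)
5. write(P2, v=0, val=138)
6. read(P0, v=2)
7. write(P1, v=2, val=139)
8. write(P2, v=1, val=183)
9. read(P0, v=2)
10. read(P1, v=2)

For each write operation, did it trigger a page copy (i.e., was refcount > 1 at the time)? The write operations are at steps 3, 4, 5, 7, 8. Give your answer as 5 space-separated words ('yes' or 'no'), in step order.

Op 1: fork(P0) -> P1. 3 ppages; refcounts: pp0:2 pp1:2 pp2:2
Op 2: fork(P1) -> P2. 3 ppages; refcounts: pp0:3 pp1:3 pp2:3
Op 3: write(P2, v0, 184). refcount(pp0)=3>1 -> COPY to pp3. 4 ppages; refcounts: pp0:2 pp1:3 pp2:3 pp3:1
Op 4: write(P1, v0, 199). refcount(pp0)=2>1 -> COPY to pp4. 5 ppages; refcounts: pp0:1 pp1:3 pp2:3 pp3:1 pp4:1
Op 5: write(P2, v0, 138). refcount(pp3)=1 -> write in place. 5 ppages; refcounts: pp0:1 pp1:3 pp2:3 pp3:1 pp4:1
Op 6: read(P0, v2) -> 38. No state change.
Op 7: write(P1, v2, 139). refcount(pp2)=3>1 -> COPY to pp5. 6 ppages; refcounts: pp0:1 pp1:3 pp2:2 pp3:1 pp4:1 pp5:1
Op 8: write(P2, v1, 183). refcount(pp1)=3>1 -> COPY to pp6. 7 ppages; refcounts: pp0:1 pp1:2 pp2:2 pp3:1 pp4:1 pp5:1 pp6:1
Op 9: read(P0, v2) -> 38. No state change.
Op 10: read(P1, v2) -> 139. No state change.

yes yes no yes yes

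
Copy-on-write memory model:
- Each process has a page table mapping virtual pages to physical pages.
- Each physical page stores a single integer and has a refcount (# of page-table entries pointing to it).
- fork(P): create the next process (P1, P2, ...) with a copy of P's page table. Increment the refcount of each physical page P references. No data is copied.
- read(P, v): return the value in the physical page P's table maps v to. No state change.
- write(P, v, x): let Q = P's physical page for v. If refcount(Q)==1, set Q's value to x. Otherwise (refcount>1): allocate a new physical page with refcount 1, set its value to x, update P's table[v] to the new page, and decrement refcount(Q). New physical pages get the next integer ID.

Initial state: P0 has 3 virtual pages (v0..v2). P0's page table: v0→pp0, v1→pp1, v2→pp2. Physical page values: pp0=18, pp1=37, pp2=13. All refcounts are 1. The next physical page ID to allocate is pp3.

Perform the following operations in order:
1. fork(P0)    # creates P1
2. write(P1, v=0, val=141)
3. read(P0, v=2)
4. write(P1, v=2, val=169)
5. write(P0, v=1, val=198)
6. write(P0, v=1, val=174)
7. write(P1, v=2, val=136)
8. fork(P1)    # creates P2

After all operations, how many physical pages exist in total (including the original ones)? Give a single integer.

Op 1: fork(P0) -> P1. 3 ppages; refcounts: pp0:2 pp1:2 pp2:2
Op 2: write(P1, v0, 141). refcount(pp0)=2>1 -> COPY to pp3. 4 ppages; refcounts: pp0:1 pp1:2 pp2:2 pp3:1
Op 3: read(P0, v2) -> 13. No state change.
Op 4: write(P1, v2, 169). refcount(pp2)=2>1 -> COPY to pp4. 5 ppages; refcounts: pp0:1 pp1:2 pp2:1 pp3:1 pp4:1
Op 5: write(P0, v1, 198). refcount(pp1)=2>1 -> COPY to pp5. 6 ppages; refcounts: pp0:1 pp1:1 pp2:1 pp3:1 pp4:1 pp5:1
Op 6: write(P0, v1, 174). refcount(pp5)=1 -> write in place. 6 ppages; refcounts: pp0:1 pp1:1 pp2:1 pp3:1 pp4:1 pp5:1
Op 7: write(P1, v2, 136). refcount(pp4)=1 -> write in place. 6 ppages; refcounts: pp0:1 pp1:1 pp2:1 pp3:1 pp4:1 pp5:1
Op 8: fork(P1) -> P2. 6 ppages; refcounts: pp0:1 pp1:2 pp2:1 pp3:2 pp4:2 pp5:1

Answer: 6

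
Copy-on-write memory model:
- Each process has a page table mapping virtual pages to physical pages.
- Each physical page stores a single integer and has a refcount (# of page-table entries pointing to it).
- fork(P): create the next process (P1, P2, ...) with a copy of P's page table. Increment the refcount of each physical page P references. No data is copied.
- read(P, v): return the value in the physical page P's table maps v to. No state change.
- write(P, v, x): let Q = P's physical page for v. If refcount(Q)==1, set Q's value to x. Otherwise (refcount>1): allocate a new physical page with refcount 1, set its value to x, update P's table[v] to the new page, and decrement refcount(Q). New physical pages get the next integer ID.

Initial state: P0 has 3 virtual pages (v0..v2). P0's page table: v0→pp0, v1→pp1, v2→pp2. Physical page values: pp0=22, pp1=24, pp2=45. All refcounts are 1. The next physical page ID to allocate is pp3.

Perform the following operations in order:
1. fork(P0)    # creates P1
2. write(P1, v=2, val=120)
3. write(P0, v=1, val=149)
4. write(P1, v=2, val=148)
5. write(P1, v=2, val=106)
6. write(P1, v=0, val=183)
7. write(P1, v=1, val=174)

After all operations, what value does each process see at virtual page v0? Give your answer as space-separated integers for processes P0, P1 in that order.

Op 1: fork(P0) -> P1. 3 ppages; refcounts: pp0:2 pp1:2 pp2:2
Op 2: write(P1, v2, 120). refcount(pp2)=2>1 -> COPY to pp3. 4 ppages; refcounts: pp0:2 pp1:2 pp2:1 pp3:1
Op 3: write(P0, v1, 149). refcount(pp1)=2>1 -> COPY to pp4. 5 ppages; refcounts: pp0:2 pp1:1 pp2:1 pp3:1 pp4:1
Op 4: write(P1, v2, 148). refcount(pp3)=1 -> write in place. 5 ppages; refcounts: pp0:2 pp1:1 pp2:1 pp3:1 pp4:1
Op 5: write(P1, v2, 106). refcount(pp3)=1 -> write in place. 5 ppages; refcounts: pp0:2 pp1:1 pp2:1 pp3:1 pp4:1
Op 6: write(P1, v0, 183). refcount(pp0)=2>1 -> COPY to pp5. 6 ppages; refcounts: pp0:1 pp1:1 pp2:1 pp3:1 pp4:1 pp5:1
Op 7: write(P1, v1, 174). refcount(pp1)=1 -> write in place. 6 ppages; refcounts: pp0:1 pp1:1 pp2:1 pp3:1 pp4:1 pp5:1
P0: v0 -> pp0 = 22
P1: v0 -> pp5 = 183

Answer: 22 183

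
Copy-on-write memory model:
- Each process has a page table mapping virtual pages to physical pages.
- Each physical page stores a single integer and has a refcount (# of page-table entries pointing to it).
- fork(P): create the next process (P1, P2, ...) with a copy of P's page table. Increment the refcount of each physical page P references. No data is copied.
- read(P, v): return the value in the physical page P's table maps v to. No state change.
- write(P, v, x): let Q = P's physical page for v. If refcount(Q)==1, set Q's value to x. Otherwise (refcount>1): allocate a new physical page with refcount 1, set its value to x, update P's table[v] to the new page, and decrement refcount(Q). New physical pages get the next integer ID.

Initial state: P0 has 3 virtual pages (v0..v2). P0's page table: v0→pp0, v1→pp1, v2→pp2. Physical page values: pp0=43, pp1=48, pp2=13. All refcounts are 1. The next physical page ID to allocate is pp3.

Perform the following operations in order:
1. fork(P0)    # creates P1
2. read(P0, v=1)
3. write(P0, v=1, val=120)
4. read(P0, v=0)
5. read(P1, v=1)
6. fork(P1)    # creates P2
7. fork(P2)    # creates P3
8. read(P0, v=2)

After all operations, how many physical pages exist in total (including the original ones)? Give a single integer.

Op 1: fork(P0) -> P1. 3 ppages; refcounts: pp0:2 pp1:2 pp2:2
Op 2: read(P0, v1) -> 48. No state change.
Op 3: write(P0, v1, 120). refcount(pp1)=2>1 -> COPY to pp3. 4 ppages; refcounts: pp0:2 pp1:1 pp2:2 pp3:1
Op 4: read(P0, v0) -> 43. No state change.
Op 5: read(P1, v1) -> 48. No state change.
Op 6: fork(P1) -> P2. 4 ppages; refcounts: pp0:3 pp1:2 pp2:3 pp3:1
Op 7: fork(P2) -> P3. 4 ppages; refcounts: pp0:4 pp1:3 pp2:4 pp3:1
Op 8: read(P0, v2) -> 13. No state change.

Answer: 4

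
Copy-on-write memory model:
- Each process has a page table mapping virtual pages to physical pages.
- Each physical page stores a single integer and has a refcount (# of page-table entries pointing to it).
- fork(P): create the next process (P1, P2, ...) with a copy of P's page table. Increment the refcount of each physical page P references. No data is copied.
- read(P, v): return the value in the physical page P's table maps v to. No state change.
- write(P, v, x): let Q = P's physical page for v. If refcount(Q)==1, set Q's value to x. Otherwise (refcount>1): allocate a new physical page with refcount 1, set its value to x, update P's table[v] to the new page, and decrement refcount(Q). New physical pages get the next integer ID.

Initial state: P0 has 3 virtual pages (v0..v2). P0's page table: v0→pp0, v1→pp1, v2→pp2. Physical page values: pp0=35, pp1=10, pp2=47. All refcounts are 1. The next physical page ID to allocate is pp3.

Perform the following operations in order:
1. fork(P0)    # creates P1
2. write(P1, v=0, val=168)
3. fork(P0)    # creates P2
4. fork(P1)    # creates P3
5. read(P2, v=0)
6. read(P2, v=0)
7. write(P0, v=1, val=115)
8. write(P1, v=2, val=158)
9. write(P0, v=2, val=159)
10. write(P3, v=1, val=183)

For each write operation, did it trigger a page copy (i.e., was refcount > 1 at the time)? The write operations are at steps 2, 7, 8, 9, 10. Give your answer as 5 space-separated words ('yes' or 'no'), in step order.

Op 1: fork(P0) -> P1. 3 ppages; refcounts: pp0:2 pp1:2 pp2:2
Op 2: write(P1, v0, 168). refcount(pp0)=2>1 -> COPY to pp3. 4 ppages; refcounts: pp0:1 pp1:2 pp2:2 pp3:1
Op 3: fork(P0) -> P2. 4 ppages; refcounts: pp0:2 pp1:3 pp2:3 pp3:1
Op 4: fork(P1) -> P3. 4 ppages; refcounts: pp0:2 pp1:4 pp2:4 pp3:2
Op 5: read(P2, v0) -> 35. No state change.
Op 6: read(P2, v0) -> 35. No state change.
Op 7: write(P0, v1, 115). refcount(pp1)=4>1 -> COPY to pp4. 5 ppages; refcounts: pp0:2 pp1:3 pp2:4 pp3:2 pp4:1
Op 8: write(P1, v2, 158). refcount(pp2)=4>1 -> COPY to pp5. 6 ppages; refcounts: pp0:2 pp1:3 pp2:3 pp3:2 pp4:1 pp5:1
Op 9: write(P0, v2, 159). refcount(pp2)=3>1 -> COPY to pp6. 7 ppages; refcounts: pp0:2 pp1:3 pp2:2 pp3:2 pp4:1 pp5:1 pp6:1
Op 10: write(P3, v1, 183). refcount(pp1)=3>1 -> COPY to pp7. 8 ppages; refcounts: pp0:2 pp1:2 pp2:2 pp3:2 pp4:1 pp5:1 pp6:1 pp7:1

yes yes yes yes yes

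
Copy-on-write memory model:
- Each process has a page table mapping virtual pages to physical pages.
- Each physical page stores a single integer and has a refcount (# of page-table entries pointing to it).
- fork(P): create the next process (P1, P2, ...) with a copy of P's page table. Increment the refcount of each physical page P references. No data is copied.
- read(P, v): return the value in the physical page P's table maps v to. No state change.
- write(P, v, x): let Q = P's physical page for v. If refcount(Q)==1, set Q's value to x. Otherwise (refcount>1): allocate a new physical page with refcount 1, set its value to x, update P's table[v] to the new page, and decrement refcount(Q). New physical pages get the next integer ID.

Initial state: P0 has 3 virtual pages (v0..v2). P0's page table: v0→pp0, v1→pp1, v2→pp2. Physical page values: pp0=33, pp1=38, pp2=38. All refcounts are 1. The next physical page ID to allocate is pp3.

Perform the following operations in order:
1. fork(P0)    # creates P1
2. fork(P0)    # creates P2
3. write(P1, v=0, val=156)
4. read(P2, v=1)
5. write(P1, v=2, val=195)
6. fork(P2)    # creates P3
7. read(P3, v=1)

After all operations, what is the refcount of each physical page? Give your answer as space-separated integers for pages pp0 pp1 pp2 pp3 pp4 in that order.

Answer: 3 4 3 1 1

Derivation:
Op 1: fork(P0) -> P1. 3 ppages; refcounts: pp0:2 pp1:2 pp2:2
Op 2: fork(P0) -> P2. 3 ppages; refcounts: pp0:3 pp1:3 pp2:3
Op 3: write(P1, v0, 156). refcount(pp0)=3>1 -> COPY to pp3. 4 ppages; refcounts: pp0:2 pp1:3 pp2:3 pp3:1
Op 4: read(P2, v1) -> 38. No state change.
Op 5: write(P1, v2, 195). refcount(pp2)=3>1 -> COPY to pp4. 5 ppages; refcounts: pp0:2 pp1:3 pp2:2 pp3:1 pp4:1
Op 6: fork(P2) -> P3. 5 ppages; refcounts: pp0:3 pp1:4 pp2:3 pp3:1 pp4:1
Op 7: read(P3, v1) -> 38. No state change.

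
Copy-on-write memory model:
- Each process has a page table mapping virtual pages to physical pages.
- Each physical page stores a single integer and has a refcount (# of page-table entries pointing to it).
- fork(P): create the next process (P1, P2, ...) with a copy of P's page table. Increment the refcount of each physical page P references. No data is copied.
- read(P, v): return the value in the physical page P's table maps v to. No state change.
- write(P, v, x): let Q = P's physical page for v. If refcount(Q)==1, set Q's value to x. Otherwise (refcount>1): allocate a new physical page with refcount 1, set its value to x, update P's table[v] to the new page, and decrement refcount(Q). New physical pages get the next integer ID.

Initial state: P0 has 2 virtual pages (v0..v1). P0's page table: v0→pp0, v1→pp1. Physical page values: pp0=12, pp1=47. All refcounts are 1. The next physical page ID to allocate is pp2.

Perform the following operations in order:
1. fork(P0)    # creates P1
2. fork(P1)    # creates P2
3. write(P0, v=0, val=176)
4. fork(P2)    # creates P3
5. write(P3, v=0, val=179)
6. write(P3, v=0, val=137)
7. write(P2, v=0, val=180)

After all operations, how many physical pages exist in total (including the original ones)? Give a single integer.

Answer: 5

Derivation:
Op 1: fork(P0) -> P1. 2 ppages; refcounts: pp0:2 pp1:2
Op 2: fork(P1) -> P2. 2 ppages; refcounts: pp0:3 pp1:3
Op 3: write(P0, v0, 176). refcount(pp0)=3>1 -> COPY to pp2. 3 ppages; refcounts: pp0:2 pp1:3 pp2:1
Op 4: fork(P2) -> P3. 3 ppages; refcounts: pp0:3 pp1:4 pp2:1
Op 5: write(P3, v0, 179). refcount(pp0)=3>1 -> COPY to pp3. 4 ppages; refcounts: pp0:2 pp1:4 pp2:1 pp3:1
Op 6: write(P3, v0, 137). refcount(pp3)=1 -> write in place. 4 ppages; refcounts: pp0:2 pp1:4 pp2:1 pp3:1
Op 7: write(P2, v0, 180). refcount(pp0)=2>1 -> COPY to pp4. 5 ppages; refcounts: pp0:1 pp1:4 pp2:1 pp3:1 pp4:1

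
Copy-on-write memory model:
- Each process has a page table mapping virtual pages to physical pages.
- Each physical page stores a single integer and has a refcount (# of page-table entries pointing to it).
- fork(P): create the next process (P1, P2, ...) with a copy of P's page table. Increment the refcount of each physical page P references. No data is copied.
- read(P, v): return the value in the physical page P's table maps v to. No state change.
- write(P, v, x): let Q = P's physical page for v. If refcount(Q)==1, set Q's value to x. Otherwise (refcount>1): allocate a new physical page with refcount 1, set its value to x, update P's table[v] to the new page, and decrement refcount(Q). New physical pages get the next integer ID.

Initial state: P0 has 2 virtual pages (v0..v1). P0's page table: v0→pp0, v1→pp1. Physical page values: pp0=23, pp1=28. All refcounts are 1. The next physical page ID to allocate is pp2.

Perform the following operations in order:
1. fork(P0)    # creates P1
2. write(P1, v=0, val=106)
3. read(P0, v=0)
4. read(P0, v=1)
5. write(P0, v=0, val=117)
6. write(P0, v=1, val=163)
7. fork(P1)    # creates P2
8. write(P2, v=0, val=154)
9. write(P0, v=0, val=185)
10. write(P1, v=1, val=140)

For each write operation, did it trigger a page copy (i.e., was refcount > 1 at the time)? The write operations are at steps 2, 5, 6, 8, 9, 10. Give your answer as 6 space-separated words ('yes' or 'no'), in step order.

Op 1: fork(P0) -> P1. 2 ppages; refcounts: pp0:2 pp1:2
Op 2: write(P1, v0, 106). refcount(pp0)=2>1 -> COPY to pp2. 3 ppages; refcounts: pp0:1 pp1:2 pp2:1
Op 3: read(P0, v0) -> 23. No state change.
Op 4: read(P0, v1) -> 28. No state change.
Op 5: write(P0, v0, 117). refcount(pp0)=1 -> write in place. 3 ppages; refcounts: pp0:1 pp1:2 pp2:1
Op 6: write(P0, v1, 163). refcount(pp1)=2>1 -> COPY to pp3. 4 ppages; refcounts: pp0:1 pp1:1 pp2:1 pp3:1
Op 7: fork(P1) -> P2. 4 ppages; refcounts: pp0:1 pp1:2 pp2:2 pp3:1
Op 8: write(P2, v0, 154). refcount(pp2)=2>1 -> COPY to pp4. 5 ppages; refcounts: pp0:1 pp1:2 pp2:1 pp3:1 pp4:1
Op 9: write(P0, v0, 185). refcount(pp0)=1 -> write in place. 5 ppages; refcounts: pp0:1 pp1:2 pp2:1 pp3:1 pp4:1
Op 10: write(P1, v1, 140). refcount(pp1)=2>1 -> COPY to pp5. 6 ppages; refcounts: pp0:1 pp1:1 pp2:1 pp3:1 pp4:1 pp5:1

yes no yes yes no yes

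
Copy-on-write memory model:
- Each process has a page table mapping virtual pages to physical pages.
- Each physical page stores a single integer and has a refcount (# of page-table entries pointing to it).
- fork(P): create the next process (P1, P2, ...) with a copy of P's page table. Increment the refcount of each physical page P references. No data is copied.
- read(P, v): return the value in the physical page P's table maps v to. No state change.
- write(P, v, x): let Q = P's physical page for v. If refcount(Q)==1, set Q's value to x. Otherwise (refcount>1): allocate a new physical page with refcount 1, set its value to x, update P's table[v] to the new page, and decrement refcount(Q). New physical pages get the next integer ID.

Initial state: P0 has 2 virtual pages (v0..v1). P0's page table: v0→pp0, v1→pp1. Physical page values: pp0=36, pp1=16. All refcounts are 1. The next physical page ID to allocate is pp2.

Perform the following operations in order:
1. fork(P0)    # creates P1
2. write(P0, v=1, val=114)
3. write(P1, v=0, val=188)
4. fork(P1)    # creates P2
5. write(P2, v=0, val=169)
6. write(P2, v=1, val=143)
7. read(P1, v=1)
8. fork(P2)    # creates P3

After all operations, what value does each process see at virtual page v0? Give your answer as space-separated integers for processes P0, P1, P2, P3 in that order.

Op 1: fork(P0) -> P1. 2 ppages; refcounts: pp0:2 pp1:2
Op 2: write(P0, v1, 114). refcount(pp1)=2>1 -> COPY to pp2. 3 ppages; refcounts: pp0:2 pp1:1 pp2:1
Op 3: write(P1, v0, 188). refcount(pp0)=2>1 -> COPY to pp3. 4 ppages; refcounts: pp0:1 pp1:1 pp2:1 pp3:1
Op 4: fork(P1) -> P2. 4 ppages; refcounts: pp0:1 pp1:2 pp2:1 pp3:2
Op 5: write(P2, v0, 169). refcount(pp3)=2>1 -> COPY to pp4. 5 ppages; refcounts: pp0:1 pp1:2 pp2:1 pp3:1 pp4:1
Op 6: write(P2, v1, 143). refcount(pp1)=2>1 -> COPY to pp5. 6 ppages; refcounts: pp0:1 pp1:1 pp2:1 pp3:1 pp4:1 pp5:1
Op 7: read(P1, v1) -> 16. No state change.
Op 8: fork(P2) -> P3. 6 ppages; refcounts: pp0:1 pp1:1 pp2:1 pp3:1 pp4:2 pp5:2
P0: v0 -> pp0 = 36
P1: v0 -> pp3 = 188
P2: v0 -> pp4 = 169
P3: v0 -> pp4 = 169

Answer: 36 188 169 169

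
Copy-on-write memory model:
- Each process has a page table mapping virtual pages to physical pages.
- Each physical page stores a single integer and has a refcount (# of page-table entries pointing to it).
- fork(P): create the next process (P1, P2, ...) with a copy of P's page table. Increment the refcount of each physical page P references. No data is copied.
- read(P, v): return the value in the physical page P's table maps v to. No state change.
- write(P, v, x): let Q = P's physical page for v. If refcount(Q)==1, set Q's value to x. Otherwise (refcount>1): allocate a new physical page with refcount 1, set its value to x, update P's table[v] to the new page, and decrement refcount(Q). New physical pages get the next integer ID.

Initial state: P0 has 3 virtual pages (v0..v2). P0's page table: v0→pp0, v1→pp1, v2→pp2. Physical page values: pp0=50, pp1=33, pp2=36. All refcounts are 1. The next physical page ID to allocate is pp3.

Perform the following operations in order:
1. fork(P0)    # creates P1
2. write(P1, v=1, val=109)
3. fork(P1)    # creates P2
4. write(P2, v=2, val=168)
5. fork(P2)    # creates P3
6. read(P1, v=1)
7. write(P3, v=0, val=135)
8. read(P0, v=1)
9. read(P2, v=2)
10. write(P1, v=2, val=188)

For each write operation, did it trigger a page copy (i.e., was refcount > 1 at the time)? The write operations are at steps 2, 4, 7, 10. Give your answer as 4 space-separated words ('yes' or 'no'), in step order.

Op 1: fork(P0) -> P1. 3 ppages; refcounts: pp0:2 pp1:2 pp2:2
Op 2: write(P1, v1, 109). refcount(pp1)=2>1 -> COPY to pp3. 4 ppages; refcounts: pp0:2 pp1:1 pp2:2 pp3:1
Op 3: fork(P1) -> P2. 4 ppages; refcounts: pp0:3 pp1:1 pp2:3 pp3:2
Op 4: write(P2, v2, 168). refcount(pp2)=3>1 -> COPY to pp4. 5 ppages; refcounts: pp0:3 pp1:1 pp2:2 pp3:2 pp4:1
Op 5: fork(P2) -> P3. 5 ppages; refcounts: pp0:4 pp1:1 pp2:2 pp3:3 pp4:2
Op 6: read(P1, v1) -> 109. No state change.
Op 7: write(P3, v0, 135). refcount(pp0)=4>1 -> COPY to pp5. 6 ppages; refcounts: pp0:3 pp1:1 pp2:2 pp3:3 pp4:2 pp5:1
Op 8: read(P0, v1) -> 33. No state change.
Op 9: read(P2, v2) -> 168. No state change.
Op 10: write(P1, v2, 188). refcount(pp2)=2>1 -> COPY to pp6. 7 ppages; refcounts: pp0:3 pp1:1 pp2:1 pp3:3 pp4:2 pp5:1 pp6:1

yes yes yes yes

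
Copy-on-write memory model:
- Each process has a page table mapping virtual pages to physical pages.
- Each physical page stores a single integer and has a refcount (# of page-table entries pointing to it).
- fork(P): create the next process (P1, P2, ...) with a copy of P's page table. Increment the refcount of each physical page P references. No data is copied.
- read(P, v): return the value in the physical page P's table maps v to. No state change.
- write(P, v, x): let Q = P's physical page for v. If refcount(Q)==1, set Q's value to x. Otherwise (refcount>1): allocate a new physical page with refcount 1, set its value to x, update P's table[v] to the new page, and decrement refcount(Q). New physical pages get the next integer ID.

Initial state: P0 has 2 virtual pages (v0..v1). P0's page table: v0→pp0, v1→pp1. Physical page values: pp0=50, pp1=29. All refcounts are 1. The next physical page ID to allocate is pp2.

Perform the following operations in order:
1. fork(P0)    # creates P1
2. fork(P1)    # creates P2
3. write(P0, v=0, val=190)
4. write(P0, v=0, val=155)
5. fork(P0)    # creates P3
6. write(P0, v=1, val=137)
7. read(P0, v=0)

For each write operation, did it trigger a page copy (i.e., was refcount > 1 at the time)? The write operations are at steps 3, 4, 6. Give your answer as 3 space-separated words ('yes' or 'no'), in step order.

Op 1: fork(P0) -> P1. 2 ppages; refcounts: pp0:2 pp1:2
Op 2: fork(P1) -> P2. 2 ppages; refcounts: pp0:3 pp1:3
Op 3: write(P0, v0, 190). refcount(pp0)=3>1 -> COPY to pp2. 3 ppages; refcounts: pp0:2 pp1:3 pp2:1
Op 4: write(P0, v0, 155). refcount(pp2)=1 -> write in place. 3 ppages; refcounts: pp0:2 pp1:3 pp2:1
Op 5: fork(P0) -> P3. 3 ppages; refcounts: pp0:2 pp1:4 pp2:2
Op 6: write(P0, v1, 137). refcount(pp1)=4>1 -> COPY to pp3. 4 ppages; refcounts: pp0:2 pp1:3 pp2:2 pp3:1
Op 7: read(P0, v0) -> 155. No state change.

yes no yes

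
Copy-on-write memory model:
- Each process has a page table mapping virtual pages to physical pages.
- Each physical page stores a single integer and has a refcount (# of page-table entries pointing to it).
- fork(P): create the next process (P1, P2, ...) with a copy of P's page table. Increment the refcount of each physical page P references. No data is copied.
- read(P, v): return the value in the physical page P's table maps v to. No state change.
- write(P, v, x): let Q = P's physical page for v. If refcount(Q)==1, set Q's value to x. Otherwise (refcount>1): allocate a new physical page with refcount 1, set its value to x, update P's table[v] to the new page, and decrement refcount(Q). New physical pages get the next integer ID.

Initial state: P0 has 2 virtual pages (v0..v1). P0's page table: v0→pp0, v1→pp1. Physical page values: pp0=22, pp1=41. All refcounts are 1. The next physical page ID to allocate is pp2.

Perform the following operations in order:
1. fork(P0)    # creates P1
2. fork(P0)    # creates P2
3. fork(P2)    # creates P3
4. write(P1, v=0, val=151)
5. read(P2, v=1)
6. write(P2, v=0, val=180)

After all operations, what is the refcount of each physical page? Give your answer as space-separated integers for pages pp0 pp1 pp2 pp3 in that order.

Answer: 2 4 1 1

Derivation:
Op 1: fork(P0) -> P1. 2 ppages; refcounts: pp0:2 pp1:2
Op 2: fork(P0) -> P2. 2 ppages; refcounts: pp0:3 pp1:3
Op 3: fork(P2) -> P3. 2 ppages; refcounts: pp0:4 pp1:4
Op 4: write(P1, v0, 151). refcount(pp0)=4>1 -> COPY to pp2. 3 ppages; refcounts: pp0:3 pp1:4 pp2:1
Op 5: read(P2, v1) -> 41. No state change.
Op 6: write(P2, v0, 180). refcount(pp0)=3>1 -> COPY to pp3. 4 ppages; refcounts: pp0:2 pp1:4 pp2:1 pp3:1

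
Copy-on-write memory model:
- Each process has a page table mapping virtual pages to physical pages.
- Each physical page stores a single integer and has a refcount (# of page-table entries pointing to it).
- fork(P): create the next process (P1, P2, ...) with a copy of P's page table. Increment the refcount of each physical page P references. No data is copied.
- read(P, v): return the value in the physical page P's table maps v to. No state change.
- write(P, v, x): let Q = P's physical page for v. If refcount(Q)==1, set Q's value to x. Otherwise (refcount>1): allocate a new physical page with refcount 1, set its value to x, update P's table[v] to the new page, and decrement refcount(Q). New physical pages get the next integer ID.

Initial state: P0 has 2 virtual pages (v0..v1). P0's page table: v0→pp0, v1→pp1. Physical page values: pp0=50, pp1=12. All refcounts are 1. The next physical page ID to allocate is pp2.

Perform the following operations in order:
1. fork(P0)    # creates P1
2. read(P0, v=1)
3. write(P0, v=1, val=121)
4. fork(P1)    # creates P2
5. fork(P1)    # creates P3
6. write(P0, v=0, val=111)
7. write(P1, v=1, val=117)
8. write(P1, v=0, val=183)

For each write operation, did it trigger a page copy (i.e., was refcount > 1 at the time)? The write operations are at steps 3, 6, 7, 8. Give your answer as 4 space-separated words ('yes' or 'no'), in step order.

Op 1: fork(P0) -> P1. 2 ppages; refcounts: pp0:2 pp1:2
Op 2: read(P0, v1) -> 12. No state change.
Op 3: write(P0, v1, 121). refcount(pp1)=2>1 -> COPY to pp2. 3 ppages; refcounts: pp0:2 pp1:1 pp2:1
Op 4: fork(P1) -> P2. 3 ppages; refcounts: pp0:3 pp1:2 pp2:1
Op 5: fork(P1) -> P3. 3 ppages; refcounts: pp0:4 pp1:3 pp2:1
Op 6: write(P0, v0, 111). refcount(pp0)=4>1 -> COPY to pp3. 4 ppages; refcounts: pp0:3 pp1:3 pp2:1 pp3:1
Op 7: write(P1, v1, 117). refcount(pp1)=3>1 -> COPY to pp4. 5 ppages; refcounts: pp0:3 pp1:2 pp2:1 pp3:1 pp4:1
Op 8: write(P1, v0, 183). refcount(pp0)=3>1 -> COPY to pp5. 6 ppages; refcounts: pp0:2 pp1:2 pp2:1 pp3:1 pp4:1 pp5:1

yes yes yes yes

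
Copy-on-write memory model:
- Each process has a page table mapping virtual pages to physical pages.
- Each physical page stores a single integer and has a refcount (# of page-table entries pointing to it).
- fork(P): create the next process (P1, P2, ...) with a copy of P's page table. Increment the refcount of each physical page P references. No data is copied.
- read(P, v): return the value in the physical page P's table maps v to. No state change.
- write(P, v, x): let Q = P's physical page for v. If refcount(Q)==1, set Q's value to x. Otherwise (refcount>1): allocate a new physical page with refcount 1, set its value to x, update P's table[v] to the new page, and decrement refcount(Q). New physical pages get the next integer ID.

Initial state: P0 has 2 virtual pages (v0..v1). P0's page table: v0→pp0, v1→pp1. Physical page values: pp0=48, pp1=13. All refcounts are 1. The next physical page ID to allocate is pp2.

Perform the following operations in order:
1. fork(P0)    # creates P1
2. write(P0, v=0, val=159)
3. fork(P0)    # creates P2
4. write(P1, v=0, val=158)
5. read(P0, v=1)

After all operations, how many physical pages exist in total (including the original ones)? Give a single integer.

Op 1: fork(P0) -> P1. 2 ppages; refcounts: pp0:2 pp1:2
Op 2: write(P0, v0, 159). refcount(pp0)=2>1 -> COPY to pp2. 3 ppages; refcounts: pp0:1 pp1:2 pp2:1
Op 3: fork(P0) -> P2. 3 ppages; refcounts: pp0:1 pp1:3 pp2:2
Op 4: write(P1, v0, 158). refcount(pp0)=1 -> write in place. 3 ppages; refcounts: pp0:1 pp1:3 pp2:2
Op 5: read(P0, v1) -> 13. No state change.

Answer: 3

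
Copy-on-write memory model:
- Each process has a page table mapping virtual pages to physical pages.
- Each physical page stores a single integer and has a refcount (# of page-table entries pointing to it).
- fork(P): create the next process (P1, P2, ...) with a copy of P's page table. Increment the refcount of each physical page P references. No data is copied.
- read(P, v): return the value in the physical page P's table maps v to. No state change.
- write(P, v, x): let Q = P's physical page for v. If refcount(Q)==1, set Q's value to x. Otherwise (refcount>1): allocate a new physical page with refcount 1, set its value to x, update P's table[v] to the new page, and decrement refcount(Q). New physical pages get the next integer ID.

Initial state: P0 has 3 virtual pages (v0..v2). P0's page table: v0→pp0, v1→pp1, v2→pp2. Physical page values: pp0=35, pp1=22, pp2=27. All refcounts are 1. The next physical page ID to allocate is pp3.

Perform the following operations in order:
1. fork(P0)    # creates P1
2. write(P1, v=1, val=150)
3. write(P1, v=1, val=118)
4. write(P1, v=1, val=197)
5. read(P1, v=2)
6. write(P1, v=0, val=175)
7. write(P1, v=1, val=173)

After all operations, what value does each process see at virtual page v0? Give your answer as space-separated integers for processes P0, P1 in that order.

Op 1: fork(P0) -> P1. 3 ppages; refcounts: pp0:2 pp1:2 pp2:2
Op 2: write(P1, v1, 150). refcount(pp1)=2>1 -> COPY to pp3. 4 ppages; refcounts: pp0:2 pp1:1 pp2:2 pp3:1
Op 3: write(P1, v1, 118). refcount(pp3)=1 -> write in place. 4 ppages; refcounts: pp0:2 pp1:1 pp2:2 pp3:1
Op 4: write(P1, v1, 197). refcount(pp3)=1 -> write in place. 4 ppages; refcounts: pp0:2 pp1:1 pp2:2 pp3:1
Op 5: read(P1, v2) -> 27. No state change.
Op 6: write(P1, v0, 175). refcount(pp0)=2>1 -> COPY to pp4. 5 ppages; refcounts: pp0:1 pp1:1 pp2:2 pp3:1 pp4:1
Op 7: write(P1, v1, 173). refcount(pp3)=1 -> write in place. 5 ppages; refcounts: pp0:1 pp1:1 pp2:2 pp3:1 pp4:1
P0: v0 -> pp0 = 35
P1: v0 -> pp4 = 175

Answer: 35 175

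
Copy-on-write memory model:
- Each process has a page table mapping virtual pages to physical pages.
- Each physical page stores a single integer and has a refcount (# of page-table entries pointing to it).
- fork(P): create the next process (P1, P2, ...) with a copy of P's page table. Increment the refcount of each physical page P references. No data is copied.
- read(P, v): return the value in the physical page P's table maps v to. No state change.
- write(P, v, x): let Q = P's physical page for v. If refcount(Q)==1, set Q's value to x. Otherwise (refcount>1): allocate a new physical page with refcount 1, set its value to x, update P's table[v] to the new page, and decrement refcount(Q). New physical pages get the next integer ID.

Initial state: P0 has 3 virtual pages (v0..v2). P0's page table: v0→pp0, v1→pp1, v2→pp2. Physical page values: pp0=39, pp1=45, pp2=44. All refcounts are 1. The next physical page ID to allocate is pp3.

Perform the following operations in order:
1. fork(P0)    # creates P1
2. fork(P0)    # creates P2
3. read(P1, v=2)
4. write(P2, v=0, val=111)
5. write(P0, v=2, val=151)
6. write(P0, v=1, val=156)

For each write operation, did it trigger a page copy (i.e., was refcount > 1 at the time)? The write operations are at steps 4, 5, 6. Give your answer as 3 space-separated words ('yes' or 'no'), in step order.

Op 1: fork(P0) -> P1. 3 ppages; refcounts: pp0:2 pp1:2 pp2:2
Op 2: fork(P0) -> P2. 3 ppages; refcounts: pp0:3 pp1:3 pp2:3
Op 3: read(P1, v2) -> 44. No state change.
Op 4: write(P2, v0, 111). refcount(pp0)=3>1 -> COPY to pp3. 4 ppages; refcounts: pp0:2 pp1:3 pp2:3 pp3:1
Op 5: write(P0, v2, 151). refcount(pp2)=3>1 -> COPY to pp4. 5 ppages; refcounts: pp0:2 pp1:3 pp2:2 pp3:1 pp4:1
Op 6: write(P0, v1, 156). refcount(pp1)=3>1 -> COPY to pp5. 6 ppages; refcounts: pp0:2 pp1:2 pp2:2 pp3:1 pp4:1 pp5:1

yes yes yes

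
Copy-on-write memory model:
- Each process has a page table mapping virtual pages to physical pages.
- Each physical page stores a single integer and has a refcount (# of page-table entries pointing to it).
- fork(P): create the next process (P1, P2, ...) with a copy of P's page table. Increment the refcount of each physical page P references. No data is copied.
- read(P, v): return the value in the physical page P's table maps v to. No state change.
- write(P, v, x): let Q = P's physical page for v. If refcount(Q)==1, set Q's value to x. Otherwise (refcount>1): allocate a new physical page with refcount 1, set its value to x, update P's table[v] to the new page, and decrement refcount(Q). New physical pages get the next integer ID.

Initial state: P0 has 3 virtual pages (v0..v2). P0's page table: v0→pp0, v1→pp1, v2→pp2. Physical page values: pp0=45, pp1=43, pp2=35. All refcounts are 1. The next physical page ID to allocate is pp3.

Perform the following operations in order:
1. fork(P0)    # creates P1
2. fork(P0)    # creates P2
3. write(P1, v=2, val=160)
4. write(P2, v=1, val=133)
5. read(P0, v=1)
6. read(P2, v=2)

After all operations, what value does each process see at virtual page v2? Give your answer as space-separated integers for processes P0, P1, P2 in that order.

Op 1: fork(P0) -> P1. 3 ppages; refcounts: pp0:2 pp1:2 pp2:2
Op 2: fork(P0) -> P2. 3 ppages; refcounts: pp0:3 pp1:3 pp2:3
Op 3: write(P1, v2, 160). refcount(pp2)=3>1 -> COPY to pp3. 4 ppages; refcounts: pp0:3 pp1:3 pp2:2 pp3:1
Op 4: write(P2, v1, 133). refcount(pp1)=3>1 -> COPY to pp4. 5 ppages; refcounts: pp0:3 pp1:2 pp2:2 pp3:1 pp4:1
Op 5: read(P0, v1) -> 43. No state change.
Op 6: read(P2, v2) -> 35. No state change.
P0: v2 -> pp2 = 35
P1: v2 -> pp3 = 160
P2: v2 -> pp2 = 35

Answer: 35 160 35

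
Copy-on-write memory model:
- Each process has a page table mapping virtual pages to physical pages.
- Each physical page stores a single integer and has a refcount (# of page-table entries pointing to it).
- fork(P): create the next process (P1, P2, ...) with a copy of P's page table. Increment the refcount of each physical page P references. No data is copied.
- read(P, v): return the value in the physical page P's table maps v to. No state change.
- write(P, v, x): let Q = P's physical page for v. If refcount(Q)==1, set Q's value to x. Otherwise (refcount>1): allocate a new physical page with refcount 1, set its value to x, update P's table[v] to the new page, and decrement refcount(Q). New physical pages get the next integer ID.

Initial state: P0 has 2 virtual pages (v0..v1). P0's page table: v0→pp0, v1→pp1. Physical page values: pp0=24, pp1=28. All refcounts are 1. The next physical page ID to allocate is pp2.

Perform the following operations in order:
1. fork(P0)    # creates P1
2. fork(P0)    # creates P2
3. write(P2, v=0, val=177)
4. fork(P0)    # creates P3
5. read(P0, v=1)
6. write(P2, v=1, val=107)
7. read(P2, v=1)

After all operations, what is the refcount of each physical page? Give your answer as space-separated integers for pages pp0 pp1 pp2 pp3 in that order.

Op 1: fork(P0) -> P1. 2 ppages; refcounts: pp0:2 pp1:2
Op 2: fork(P0) -> P2. 2 ppages; refcounts: pp0:3 pp1:3
Op 3: write(P2, v0, 177). refcount(pp0)=3>1 -> COPY to pp2. 3 ppages; refcounts: pp0:2 pp1:3 pp2:1
Op 4: fork(P0) -> P3. 3 ppages; refcounts: pp0:3 pp1:4 pp2:1
Op 5: read(P0, v1) -> 28. No state change.
Op 6: write(P2, v1, 107). refcount(pp1)=4>1 -> COPY to pp3. 4 ppages; refcounts: pp0:3 pp1:3 pp2:1 pp3:1
Op 7: read(P2, v1) -> 107. No state change.

Answer: 3 3 1 1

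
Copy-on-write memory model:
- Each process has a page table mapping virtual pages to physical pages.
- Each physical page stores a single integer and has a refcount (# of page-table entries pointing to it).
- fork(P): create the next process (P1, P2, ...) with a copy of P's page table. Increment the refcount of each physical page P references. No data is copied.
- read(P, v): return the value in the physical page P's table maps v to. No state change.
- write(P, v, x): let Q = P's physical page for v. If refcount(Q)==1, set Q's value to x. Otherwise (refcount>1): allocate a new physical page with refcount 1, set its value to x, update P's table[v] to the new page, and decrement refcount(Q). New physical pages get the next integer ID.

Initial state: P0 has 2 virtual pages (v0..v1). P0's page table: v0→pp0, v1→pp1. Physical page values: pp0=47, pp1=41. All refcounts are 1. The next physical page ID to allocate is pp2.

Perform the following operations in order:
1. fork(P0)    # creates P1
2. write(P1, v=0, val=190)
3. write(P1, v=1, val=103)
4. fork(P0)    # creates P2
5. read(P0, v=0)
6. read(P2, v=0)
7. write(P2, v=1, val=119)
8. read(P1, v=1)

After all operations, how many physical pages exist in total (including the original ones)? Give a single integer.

Answer: 5

Derivation:
Op 1: fork(P0) -> P1. 2 ppages; refcounts: pp0:2 pp1:2
Op 2: write(P1, v0, 190). refcount(pp0)=2>1 -> COPY to pp2. 3 ppages; refcounts: pp0:1 pp1:2 pp2:1
Op 3: write(P1, v1, 103). refcount(pp1)=2>1 -> COPY to pp3. 4 ppages; refcounts: pp0:1 pp1:1 pp2:1 pp3:1
Op 4: fork(P0) -> P2. 4 ppages; refcounts: pp0:2 pp1:2 pp2:1 pp3:1
Op 5: read(P0, v0) -> 47. No state change.
Op 6: read(P2, v0) -> 47. No state change.
Op 7: write(P2, v1, 119). refcount(pp1)=2>1 -> COPY to pp4. 5 ppages; refcounts: pp0:2 pp1:1 pp2:1 pp3:1 pp4:1
Op 8: read(P1, v1) -> 103. No state change.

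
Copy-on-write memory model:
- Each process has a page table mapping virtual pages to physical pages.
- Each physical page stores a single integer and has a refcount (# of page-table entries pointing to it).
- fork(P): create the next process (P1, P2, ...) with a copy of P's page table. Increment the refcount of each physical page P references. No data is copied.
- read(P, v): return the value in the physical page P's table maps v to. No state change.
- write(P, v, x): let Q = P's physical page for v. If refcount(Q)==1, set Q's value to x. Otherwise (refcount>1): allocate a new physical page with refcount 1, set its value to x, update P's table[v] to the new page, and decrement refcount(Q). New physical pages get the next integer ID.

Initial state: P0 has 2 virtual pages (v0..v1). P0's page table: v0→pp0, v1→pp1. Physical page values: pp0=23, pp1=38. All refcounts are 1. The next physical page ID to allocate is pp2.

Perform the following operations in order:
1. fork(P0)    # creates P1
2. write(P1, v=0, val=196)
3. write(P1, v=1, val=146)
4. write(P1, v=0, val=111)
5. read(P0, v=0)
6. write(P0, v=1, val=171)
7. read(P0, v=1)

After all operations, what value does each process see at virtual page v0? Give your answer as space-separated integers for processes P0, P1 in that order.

Answer: 23 111

Derivation:
Op 1: fork(P0) -> P1. 2 ppages; refcounts: pp0:2 pp1:2
Op 2: write(P1, v0, 196). refcount(pp0)=2>1 -> COPY to pp2. 3 ppages; refcounts: pp0:1 pp1:2 pp2:1
Op 3: write(P1, v1, 146). refcount(pp1)=2>1 -> COPY to pp3. 4 ppages; refcounts: pp0:1 pp1:1 pp2:1 pp3:1
Op 4: write(P1, v0, 111). refcount(pp2)=1 -> write in place. 4 ppages; refcounts: pp0:1 pp1:1 pp2:1 pp3:1
Op 5: read(P0, v0) -> 23. No state change.
Op 6: write(P0, v1, 171). refcount(pp1)=1 -> write in place. 4 ppages; refcounts: pp0:1 pp1:1 pp2:1 pp3:1
Op 7: read(P0, v1) -> 171. No state change.
P0: v0 -> pp0 = 23
P1: v0 -> pp2 = 111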